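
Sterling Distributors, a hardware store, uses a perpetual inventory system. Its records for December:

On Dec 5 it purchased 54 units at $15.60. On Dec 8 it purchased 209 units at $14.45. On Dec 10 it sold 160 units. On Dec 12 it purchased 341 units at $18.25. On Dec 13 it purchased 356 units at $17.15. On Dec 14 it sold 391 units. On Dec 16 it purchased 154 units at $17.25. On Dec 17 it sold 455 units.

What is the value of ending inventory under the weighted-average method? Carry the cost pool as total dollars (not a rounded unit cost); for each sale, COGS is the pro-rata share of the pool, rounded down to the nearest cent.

After Dec 5: 54 on hand, pool $842.40 (≈ $15.6000 each)
After Dec 8: 263 on hand, pool $3,862.45 (≈ $14.6861 each)
Dec 10, sell 160: 160/263 × $3,862.45 → $2,349.77
After Dec 12: 444 on hand, pool $7,735.93 (≈ $17.4233 each)
After Dec 13: 800 on hand, pool $13,841.33 (≈ $17.3017 each)
Dec 14, sell 391: 391/800 × $13,841.33 → $6,764.95
After Dec 16: 563 on hand, pool $9,732.88 (≈ $17.2875 each)
Dec 17, sell 455: 455/563 × $9,732.88 → $7,865.82
Total COGS = $2,349.77 + $6,764.95 + $7,865.82 = $16,980.54
Ending inventory (cost pool remaining) = $1,867.06
Check: goods available $18,847.60 = COGS $16,980.54 + ending $1,867.06

Ending inventory = $1,867.06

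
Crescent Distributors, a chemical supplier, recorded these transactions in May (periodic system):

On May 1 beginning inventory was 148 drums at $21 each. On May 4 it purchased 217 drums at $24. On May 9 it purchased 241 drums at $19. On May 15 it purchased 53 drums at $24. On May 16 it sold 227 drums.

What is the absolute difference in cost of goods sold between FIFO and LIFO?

$426

FIFO COGS: 148 @ $21 + 79 @ $24 = $5,004
LIFO COGS: 53 @ $24 + 174 @ $19 = $4,578
Difference = |$5,004 − $4,578| = $426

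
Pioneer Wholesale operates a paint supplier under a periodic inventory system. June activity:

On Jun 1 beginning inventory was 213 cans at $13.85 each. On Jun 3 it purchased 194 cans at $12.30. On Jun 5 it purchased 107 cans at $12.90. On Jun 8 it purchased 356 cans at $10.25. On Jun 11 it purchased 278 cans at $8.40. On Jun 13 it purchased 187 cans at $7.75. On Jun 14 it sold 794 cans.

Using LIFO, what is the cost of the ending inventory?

Jun 14, 794 sold [LIFO — newest first]: 187 @ $7.75 + 278 @ $8.40 + 329 @ $10.25 = $7,156.70
Ending inventory: 213 @ $13.85 + 194 @ $12.30 + 107 @ $12.90 + 27 @ $10.25 = $6,993.30

Ending inventory = $6,993.30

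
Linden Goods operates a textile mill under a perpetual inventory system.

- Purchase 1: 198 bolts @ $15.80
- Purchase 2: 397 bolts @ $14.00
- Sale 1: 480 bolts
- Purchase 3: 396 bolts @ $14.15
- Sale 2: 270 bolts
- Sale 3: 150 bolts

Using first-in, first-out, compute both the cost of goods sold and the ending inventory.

Sale 1 (480) [FIFO — oldest first]: 198 @ $15.80 + 282 @ $14.00 = $7,076.40
Sale 2 (270) [FIFO — oldest first]: 115 @ $14.00 + 155 @ $14.15 = $3,803.25
Sale 3 (150) [FIFO — oldest first]: 150 @ $14.15 = $2,122.50
Total COGS = $7,076.40 + $3,803.25 + $2,122.50 = $13,002.15
Ending inventory: 91 @ $14.15 = $1,287.65

COGS = $13,002.15; ending inventory = $1,287.65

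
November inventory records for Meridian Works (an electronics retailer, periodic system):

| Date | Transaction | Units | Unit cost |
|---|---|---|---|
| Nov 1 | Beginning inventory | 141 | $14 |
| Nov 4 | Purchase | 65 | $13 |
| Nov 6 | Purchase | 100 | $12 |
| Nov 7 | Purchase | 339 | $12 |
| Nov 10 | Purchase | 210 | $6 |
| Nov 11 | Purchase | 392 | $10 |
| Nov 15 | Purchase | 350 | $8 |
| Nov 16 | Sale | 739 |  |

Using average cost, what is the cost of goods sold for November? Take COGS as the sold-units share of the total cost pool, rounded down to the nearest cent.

COGS = $7,434.88

Nov 16, sell 739: 739/1597 × $16,067.00 → $7,434.88
Ending inventory (cost pool remaining) = $8,632.12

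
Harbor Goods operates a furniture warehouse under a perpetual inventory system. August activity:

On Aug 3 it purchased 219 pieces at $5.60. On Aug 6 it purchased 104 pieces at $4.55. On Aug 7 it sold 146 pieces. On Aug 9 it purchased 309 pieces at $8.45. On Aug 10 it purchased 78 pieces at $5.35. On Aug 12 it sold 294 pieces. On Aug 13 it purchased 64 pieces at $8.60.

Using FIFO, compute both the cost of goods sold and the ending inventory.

Aug 7, 146 sold [FIFO — oldest first]: 146 @ $5.60 = $817.60
Aug 12, 294 sold [FIFO — oldest first]: 73 @ $5.60 + 104 @ $4.55 + 117 @ $8.45 = $1,870.65
Total COGS = $817.60 + $1,870.65 = $2,688.25
Ending inventory: 192 @ $8.45 + 78 @ $5.35 + 64 @ $8.60 = $2,590.10
Check: goods available $5,278.35 = COGS $2,688.25 + ending $2,590.10

COGS = $2,688.25; ending inventory = $2,590.10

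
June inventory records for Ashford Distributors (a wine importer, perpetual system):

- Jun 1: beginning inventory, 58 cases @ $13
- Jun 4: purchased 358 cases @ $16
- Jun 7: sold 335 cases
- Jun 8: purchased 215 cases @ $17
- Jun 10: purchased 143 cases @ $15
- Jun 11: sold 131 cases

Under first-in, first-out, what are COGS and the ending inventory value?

COGS = $7,332; ending inventory = $4,950

Jun 7, 335 sold [FIFO — oldest first]: 58 @ $13 + 277 @ $16 = $5,186
Jun 11, 131 sold [FIFO — oldest first]: 81 @ $16 + 50 @ $17 = $2,146
Total COGS = $5,186 + $2,146 = $7,332
Ending inventory: 165 @ $17 + 143 @ $15 = $4,950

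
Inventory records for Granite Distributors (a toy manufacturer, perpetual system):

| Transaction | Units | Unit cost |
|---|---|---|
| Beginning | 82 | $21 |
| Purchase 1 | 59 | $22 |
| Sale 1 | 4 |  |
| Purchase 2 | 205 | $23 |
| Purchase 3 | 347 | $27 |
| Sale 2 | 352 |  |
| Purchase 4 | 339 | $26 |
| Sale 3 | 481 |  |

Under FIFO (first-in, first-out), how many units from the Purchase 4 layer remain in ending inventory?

195

Sale 1 (4) [FIFO — oldest first]: 4 @ $21 = $84
Sale 2 (352) [FIFO — oldest first]: 78 @ $21 + 59 @ $22 + 205 @ $23 + 10 @ $27 = $7,921
Sale 3 (481) [FIFO — oldest first]: 337 @ $27 + 144 @ $26 = $12,843
Total COGS = $84 + $7,921 + $12,843 = $20,848
Ending inventory: 195 @ $26 = $5,070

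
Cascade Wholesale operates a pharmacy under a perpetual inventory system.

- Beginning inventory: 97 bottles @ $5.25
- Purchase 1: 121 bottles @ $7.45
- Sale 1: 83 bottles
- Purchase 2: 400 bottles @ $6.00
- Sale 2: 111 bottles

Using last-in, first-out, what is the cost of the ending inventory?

Ending inventory = $2,526.35

Sale 1 (83) [LIFO — newest first]: 83 @ $7.45 = $618.35
Sale 2 (111) [LIFO — newest first]: 111 @ $6.00 = $666.00
Total COGS = $618.35 + $666.00 = $1,284.35
Ending inventory: 97 @ $5.25 + 38 @ $7.45 + 289 @ $6.00 = $2,526.35
Check: goods available $3,810.70 = COGS $1,284.35 + ending $2,526.35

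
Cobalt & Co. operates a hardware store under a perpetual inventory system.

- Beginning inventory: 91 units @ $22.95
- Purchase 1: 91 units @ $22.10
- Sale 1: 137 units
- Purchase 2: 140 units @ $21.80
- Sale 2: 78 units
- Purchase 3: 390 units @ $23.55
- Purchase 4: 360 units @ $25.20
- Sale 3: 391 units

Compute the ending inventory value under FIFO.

Ending inventory = $11,568.30

Sale 1 (137) [FIFO — oldest first]: 91 @ $22.95 + 46 @ $22.10 = $3,105.05
Sale 2 (78) [FIFO — oldest first]: 45 @ $22.10 + 33 @ $21.80 = $1,713.90
Sale 3 (391) [FIFO — oldest first]: 107 @ $21.80 + 284 @ $23.55 = $9,020.80
Total COGS = $3,105.05 + $1,713.90 + $9,020.80 = $13,839.75
Ending inventory: 106 @ $23.55 + 360 @ $25.20 = $11,568.30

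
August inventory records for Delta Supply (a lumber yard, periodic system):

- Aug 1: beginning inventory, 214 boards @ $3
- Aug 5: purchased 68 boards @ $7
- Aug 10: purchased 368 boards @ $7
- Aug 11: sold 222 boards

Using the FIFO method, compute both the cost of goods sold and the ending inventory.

Aug 11, 222 sold [FIFO — oldest first]: 214 @ $3 + 8 @ $7 = $698
Ending inventory: 60 @ $7 + 368 @ $7 = $2,996
Check: goods available $3,694 = COGS $698 + ending $2,996

COGS = $698; ending inventory = $2,996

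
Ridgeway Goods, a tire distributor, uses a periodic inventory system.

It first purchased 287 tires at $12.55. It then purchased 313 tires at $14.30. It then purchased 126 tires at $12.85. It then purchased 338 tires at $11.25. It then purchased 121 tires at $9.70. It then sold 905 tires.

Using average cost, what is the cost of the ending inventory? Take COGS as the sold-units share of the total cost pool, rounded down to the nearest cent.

Ending inventory = $3,467.05

Sale 1, sell 905: 905/1185 × $14,673.05 → $11,206.00
Ending inventory (cost pool remaining) = $3,467.05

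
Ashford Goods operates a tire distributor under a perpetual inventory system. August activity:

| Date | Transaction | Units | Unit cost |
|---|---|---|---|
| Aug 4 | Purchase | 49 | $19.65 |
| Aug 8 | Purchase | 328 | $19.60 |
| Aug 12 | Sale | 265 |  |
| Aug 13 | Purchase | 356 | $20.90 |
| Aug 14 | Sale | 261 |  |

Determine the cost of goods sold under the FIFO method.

Aug 12, 265 sold [FIFO — oldest first]: 49 @ $19.65 + 216 @ $19.60 = $5,196.45
Aug 14, 261 sold [FIFO — oldest first]: 112 @ $19.60 + 149 @ $20.90 = $5,309.30
Total COGS = $5,196.45 + $5,309.30 = $10,505.75
Ending inventory: 207 @ $20.90 = $4,326.30

COGS = $10,505.75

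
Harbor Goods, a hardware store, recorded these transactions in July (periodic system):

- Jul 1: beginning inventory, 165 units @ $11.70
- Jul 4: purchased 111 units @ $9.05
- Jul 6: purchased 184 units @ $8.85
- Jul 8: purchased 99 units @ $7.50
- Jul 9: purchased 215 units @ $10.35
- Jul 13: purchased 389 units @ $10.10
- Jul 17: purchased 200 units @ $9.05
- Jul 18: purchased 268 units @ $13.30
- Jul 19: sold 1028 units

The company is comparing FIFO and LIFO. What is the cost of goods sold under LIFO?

COGS = $11,073.15

FIFO COGS: 165 @ $11.70 + 111 @ $9.05 + 184 @ $8.85 + 99 @ $7.50 + 215 @ $10.35 + 254 @ $10.10 = $10,096.60
LIFO COGS: 268 @ $13.30 + 200 @ $9.05 + 389 @ $10.10 + 171 @ $10.35 = $11,073.15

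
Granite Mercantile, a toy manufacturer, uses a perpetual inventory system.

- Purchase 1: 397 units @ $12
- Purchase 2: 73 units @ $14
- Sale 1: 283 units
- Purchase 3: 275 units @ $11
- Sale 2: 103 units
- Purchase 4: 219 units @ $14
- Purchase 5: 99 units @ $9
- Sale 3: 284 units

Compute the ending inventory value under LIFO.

Ending inventory = $4,612

Sale 1 (283) [LIFO — newest first]: 73 @ $14 + 210 @ $12 = $3,542
Sale 2 (103) [LIFO — newest first]: 103 @ $11 = $1,133
Sale 3 (284) [LIFO — newest first]: 99 @ $9 + 185 @ $14 = $3,481
Total COGS = $3,542 + $1,133 + $3,481 = $8,156
Ending inventory: 187 @ $12 + 172 @ $11 + 34 @ $14 = $4,612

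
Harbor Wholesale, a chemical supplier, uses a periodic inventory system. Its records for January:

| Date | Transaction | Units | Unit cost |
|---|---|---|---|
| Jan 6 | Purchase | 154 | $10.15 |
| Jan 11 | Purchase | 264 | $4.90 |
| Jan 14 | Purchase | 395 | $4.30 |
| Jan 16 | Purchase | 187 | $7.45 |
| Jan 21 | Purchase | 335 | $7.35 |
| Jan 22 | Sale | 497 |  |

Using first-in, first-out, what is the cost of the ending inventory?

Ending inventory = $5,214.20

Jan 22, 497 sold [FIFO — oldest first]: 154 @ $10.15 + 264 @ $4.90 + 79 @ $4.30 = $3,196.40
Ending inventory: 316 @ $4.30 + 187 @ $7.45 + 335 @ $7.35 = $5,214.20
Check: goods available $8,410.60 = COGS $3,196.40 + ending $5,214.20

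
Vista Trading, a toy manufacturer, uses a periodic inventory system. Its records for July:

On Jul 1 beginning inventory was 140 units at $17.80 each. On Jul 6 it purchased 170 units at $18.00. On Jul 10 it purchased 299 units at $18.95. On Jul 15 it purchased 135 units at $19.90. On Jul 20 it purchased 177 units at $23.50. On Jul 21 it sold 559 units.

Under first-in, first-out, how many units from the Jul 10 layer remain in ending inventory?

Jul 21, 559 sold [FIFO — oldest first]: 140 @ $17.80 + 170 @ $18.00 + 249 @ $18.95 = $10,270.55
Ending inventory: 50 @ $18.95 + 135 @ $19.90 + 177 @ $23.50 = $7,793.50

50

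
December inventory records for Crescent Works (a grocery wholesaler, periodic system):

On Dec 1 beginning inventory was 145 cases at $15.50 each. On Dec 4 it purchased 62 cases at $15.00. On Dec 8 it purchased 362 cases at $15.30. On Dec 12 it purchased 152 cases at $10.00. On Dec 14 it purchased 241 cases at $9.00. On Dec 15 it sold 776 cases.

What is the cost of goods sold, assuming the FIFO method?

COGS = $10,731.10

Dec 15, 776 sold [FIFO — oldest first]: 145 @ $15.50 + 62 @ $15.00 + 362 @ $15.30 + 152 @ $10.00 + 55 @ $9.00 = $10,731.10
Ending inventory: 186 @ $9.00 = $1,674.00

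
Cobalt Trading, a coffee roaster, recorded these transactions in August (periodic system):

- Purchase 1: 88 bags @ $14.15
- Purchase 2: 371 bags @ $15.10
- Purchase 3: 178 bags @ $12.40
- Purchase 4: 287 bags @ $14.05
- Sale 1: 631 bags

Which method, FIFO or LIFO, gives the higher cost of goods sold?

FIFO

FIFO COGS: 88 @ $14.15 + 371 @ $15.10 + 172 @ $12.40 = $8,980.10
LIFO COGS: 287 @ $14.05 + 178 @ $12.40 + 166 @ $15.10 = $8,746.15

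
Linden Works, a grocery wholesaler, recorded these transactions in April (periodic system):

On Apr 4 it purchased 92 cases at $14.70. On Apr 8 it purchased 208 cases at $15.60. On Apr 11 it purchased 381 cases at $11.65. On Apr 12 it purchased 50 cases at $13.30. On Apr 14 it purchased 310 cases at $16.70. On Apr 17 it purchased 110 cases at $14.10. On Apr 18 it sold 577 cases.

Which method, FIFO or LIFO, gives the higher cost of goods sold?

FIFO COGS: 92 @ $14.70 + 208 @ $15.60 + 277 @ $11.65 = $7,824.25
LIFO COGS: 110 @ $14.10 + 310 @ $16.70 + 50 @ $13.30 + 107 @ $11.65 = $8,639.55

LIFO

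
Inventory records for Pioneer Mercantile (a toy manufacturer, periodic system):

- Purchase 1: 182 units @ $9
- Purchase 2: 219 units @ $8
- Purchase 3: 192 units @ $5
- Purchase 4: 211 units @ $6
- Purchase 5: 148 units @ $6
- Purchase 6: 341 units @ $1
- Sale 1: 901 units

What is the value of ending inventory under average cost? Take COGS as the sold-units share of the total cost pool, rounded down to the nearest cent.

Ending inventory = $2,075.21

Sale 1, sell 901: 901/1293 × $6,845.00 → $4,769.79
Ending inventory (cost pool remaining) = $2,075.21
Check: goods available $6,845.00 = COGS $4,769.79 + ending $2,075.21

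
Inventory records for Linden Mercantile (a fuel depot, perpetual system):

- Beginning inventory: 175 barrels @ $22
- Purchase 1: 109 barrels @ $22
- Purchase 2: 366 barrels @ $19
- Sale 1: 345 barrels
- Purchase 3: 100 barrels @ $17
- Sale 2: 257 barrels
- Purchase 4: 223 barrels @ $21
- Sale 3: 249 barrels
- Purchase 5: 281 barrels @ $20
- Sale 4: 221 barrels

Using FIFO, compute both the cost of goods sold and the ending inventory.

Sale 1 (345) [FIFO — oldest first]: 175 @ $22 + 109 @ $22 + 61 @ $19 = $7,407
Sale 2 (257) [FIFO — oldest first]: 257 @ $19 = $4,883
Sale 3 (249) [FIFO — oldest first]: 48 @ $19 + 100 @ $17 + 101 @ $21 = $4,733
Sale 4 (221) [FIFO — oldest first]: 122 @ $21 + 99 @ $20 = $4,542
Total COGS = $7,407 + $4,883 + $4,733 + $4,542 = $21,565
Ending inventory: 182 @ $20 = $3,640
Check: goods available $25,205 = COGS $21,565 + ending $3,640

COGS = $21,565; ending inventory = $3,640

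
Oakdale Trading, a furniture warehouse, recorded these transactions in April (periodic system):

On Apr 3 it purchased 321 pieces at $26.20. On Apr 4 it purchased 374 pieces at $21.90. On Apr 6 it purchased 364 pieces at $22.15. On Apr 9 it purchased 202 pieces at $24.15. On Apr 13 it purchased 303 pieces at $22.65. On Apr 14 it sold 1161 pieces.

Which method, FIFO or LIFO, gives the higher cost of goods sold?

FIFO

FIFO COGS: 321 @ $26.20 + 374 @ $21.90 + 364 @ $22.15 + 102 @ $24.15 = $27,126.70
LIFO COGS: 303 @ $22.65 + 202 @ $24.15 + 364 @ $22.15 + 292 @ $21.90 = $26,198.65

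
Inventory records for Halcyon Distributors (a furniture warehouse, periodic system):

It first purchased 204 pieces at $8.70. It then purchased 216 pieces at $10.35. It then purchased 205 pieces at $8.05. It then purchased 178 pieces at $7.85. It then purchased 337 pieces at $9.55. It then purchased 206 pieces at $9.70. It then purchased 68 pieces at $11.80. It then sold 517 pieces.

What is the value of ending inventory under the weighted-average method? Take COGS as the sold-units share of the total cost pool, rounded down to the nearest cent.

Ending inventory = $8,295.61

Sale 1, sell 517: 517/1414 × $13,076.90 → $4,781.29
Ending inventory (cost pool remaining) = $8,295.61
Check: goods available $13,076.90 = COGS $4,781.29 + ending $8,295.61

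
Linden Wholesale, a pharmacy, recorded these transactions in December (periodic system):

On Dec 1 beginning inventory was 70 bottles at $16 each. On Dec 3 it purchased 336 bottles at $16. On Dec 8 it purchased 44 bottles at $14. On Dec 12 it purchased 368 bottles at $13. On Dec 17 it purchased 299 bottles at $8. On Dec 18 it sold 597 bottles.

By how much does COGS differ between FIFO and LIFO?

$2,757

FIFO COGS: 70 @ $16 + 336 @ $16 + 44 @ $14 + 147 @ $13 = $9,023
LIFO COGS: 299 @ $8 + 298 @ $13 = $6,266
Difference = |$9,023 − $6,266| = $2,757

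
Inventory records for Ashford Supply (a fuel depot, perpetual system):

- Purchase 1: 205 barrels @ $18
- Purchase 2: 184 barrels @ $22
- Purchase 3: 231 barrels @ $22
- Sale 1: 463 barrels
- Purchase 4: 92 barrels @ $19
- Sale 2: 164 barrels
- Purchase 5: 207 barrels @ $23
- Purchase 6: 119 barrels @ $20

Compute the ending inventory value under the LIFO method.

Ending inventory = $8,671

Sale 1 (463) [LIFO — newest first]: 231 @ $22 + 184 @ $22 + 48 @ $18 = $9,994
Sale 2 (164) [LIFO — newest first]: 92 @ $19 + 72 @ $18 = $3,044
Total COGS = $9,994 + $3,044 = $13,038
Ending inventory: 85 @ $18 + 207 @ $23 + 119 @ $20 = $8,671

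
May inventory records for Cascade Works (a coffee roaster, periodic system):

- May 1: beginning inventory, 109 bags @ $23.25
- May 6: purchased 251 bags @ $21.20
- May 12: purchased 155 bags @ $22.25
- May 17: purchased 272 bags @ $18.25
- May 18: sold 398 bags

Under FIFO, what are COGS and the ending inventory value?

May 18, 398 sold [FIFO — oldest first]: 109 @ $23.25 + 251 @ $21.20 + 38 @ $22.25 = $8,700.95
Ending inventory: 117 @ $22.25 + 272 @ $18.25 = $7,567.25

COGS = $8,700.95; ending inventory = $7,567.25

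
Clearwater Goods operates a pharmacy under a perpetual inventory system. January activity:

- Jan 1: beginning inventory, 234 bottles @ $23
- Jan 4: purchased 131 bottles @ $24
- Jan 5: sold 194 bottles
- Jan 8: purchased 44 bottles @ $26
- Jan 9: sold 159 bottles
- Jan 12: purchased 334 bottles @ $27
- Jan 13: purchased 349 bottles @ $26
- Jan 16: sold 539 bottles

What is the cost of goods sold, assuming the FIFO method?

Jan 5, 194 sold [FIFO — oldest first]: 194 @ $23 = $4,462
Jan 9, 159 sold [FIFO — oldest first]: 40 @ $23 + 119 @ $24 = $3,776
Jan 16, 539 sold [FIFO — oldest first]: 12 @ $24 + 44 @ $26 + 334 @ $27 + 149 @ $26 = $14,324
Total COGS = $4,462 + $3,776 + $14,324 = $22,562
Ending inventory: 200 @ $26 = $5,200

COGS = $22,562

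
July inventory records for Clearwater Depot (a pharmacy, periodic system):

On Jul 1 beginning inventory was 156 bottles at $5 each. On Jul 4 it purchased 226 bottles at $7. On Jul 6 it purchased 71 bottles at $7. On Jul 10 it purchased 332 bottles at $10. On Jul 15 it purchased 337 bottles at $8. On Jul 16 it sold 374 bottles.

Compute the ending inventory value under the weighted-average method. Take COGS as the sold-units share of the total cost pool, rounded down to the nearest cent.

Jul 16, sell 374: 374/1122 × $8,875.00 → $2,958.33
Ending inventory (cost pool remaining) = $5,916.67
Check: goods available $8,875.00 = COGS $2,958.33 + ending $5,916.67

Ending inventory = $5,916.67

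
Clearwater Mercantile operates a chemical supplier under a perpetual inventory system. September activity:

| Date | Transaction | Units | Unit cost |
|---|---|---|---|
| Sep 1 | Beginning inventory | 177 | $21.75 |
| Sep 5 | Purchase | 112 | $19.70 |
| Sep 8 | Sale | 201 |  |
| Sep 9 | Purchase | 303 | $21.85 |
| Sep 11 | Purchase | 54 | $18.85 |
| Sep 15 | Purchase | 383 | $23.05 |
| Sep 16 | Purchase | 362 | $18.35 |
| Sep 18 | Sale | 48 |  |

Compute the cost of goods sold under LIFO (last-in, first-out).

Sep 8, 201 sold [LIFO — newest first]: 112 @ $19.70 + 89 @ $21.75 = $4,142.15
Sep 18, 48 sold [LIFO — newest first]: 48 @ $18.35 = $880.80
Total COGS = $4,142.15 + $880.80 = $5,022.95
Ending inventory: 88 @ $21.75 + 303 @ $21.85 + 54 @ $18.85 + 383 @ $23.05 + 314 @ $18.35 = $24,142.50

COGS = $5,022.95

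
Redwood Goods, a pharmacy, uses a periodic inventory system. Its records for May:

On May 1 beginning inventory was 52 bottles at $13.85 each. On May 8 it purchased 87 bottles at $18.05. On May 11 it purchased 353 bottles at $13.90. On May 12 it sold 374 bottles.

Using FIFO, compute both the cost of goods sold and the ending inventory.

May 12, 374 sold [FIFO — oldest first]: 52 @ $13.85 + 87 @ $18.05 + 235 @ $13.90 = $5,557.05
Ending inventory: 118 @ $13.90 = $1,640.20
Check: goods available $7,197.25 = COGS $5,557.05 + ending $1,640.20

COGS = $5,557.05; ending inventory = $1,640.20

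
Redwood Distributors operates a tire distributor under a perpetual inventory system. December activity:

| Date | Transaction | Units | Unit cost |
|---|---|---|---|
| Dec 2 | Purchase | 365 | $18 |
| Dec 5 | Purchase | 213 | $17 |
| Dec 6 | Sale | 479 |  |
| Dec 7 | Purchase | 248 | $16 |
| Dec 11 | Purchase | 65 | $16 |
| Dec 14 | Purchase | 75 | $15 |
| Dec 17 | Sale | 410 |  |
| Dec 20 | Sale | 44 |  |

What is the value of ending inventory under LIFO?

Dec 6, 479 sold [LIFO — newest first]: 213 @ $17 + 266 @ $18 = $8,409
Dec 17, 410 sold [LIFO — newest first]: 75 @ $15 + 65 @ $16 + 248 @ $16 + 22 @ $18 = $6,529
Dec 20, 44 sold [LIFO — newest first]: 44 @ $18 = $792
Total COGS = $8,409 + $6,529 + $792 = $15,730
Ending inventory: 33 @ $18 = $594

Ending inventory = $594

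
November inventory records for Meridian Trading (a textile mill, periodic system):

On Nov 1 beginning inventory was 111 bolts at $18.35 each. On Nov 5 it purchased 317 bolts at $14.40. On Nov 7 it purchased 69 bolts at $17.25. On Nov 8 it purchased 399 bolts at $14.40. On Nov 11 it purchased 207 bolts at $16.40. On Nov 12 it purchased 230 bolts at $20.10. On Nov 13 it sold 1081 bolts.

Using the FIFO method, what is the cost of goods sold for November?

COGS = $16,571.50

Nov 13, 1081 sold [FIFO — oldest first]: 111 @ $18.35 + 317 @ $14.40 + 69 @ $17.25 + 399 @ $14.40 + 185 @ $16.40 = $16,571.50
Ending inventory: 22 @ $16.40 + 230 @ $20.10 = $4,983.80
Check: goods available $21,555.30 = COGS $16,571.50 + ending $4,983.80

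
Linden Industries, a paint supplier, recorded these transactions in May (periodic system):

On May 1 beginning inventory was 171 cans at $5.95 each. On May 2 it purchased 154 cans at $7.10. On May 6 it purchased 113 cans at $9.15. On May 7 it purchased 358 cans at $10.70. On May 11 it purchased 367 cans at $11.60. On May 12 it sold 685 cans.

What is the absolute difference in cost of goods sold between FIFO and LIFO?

FIFO COGS: 171 @ $5.95 + 154 @ $7.10 + 113 @ $9.15 + 247 @ $10.70 = $5,787.70
LIFO COGS: 367 @ $11.60 + 318 @ $10.70 = $7,659.80
Difference = |$5,787.70 − $7,659.80| = $1,872.10

$1,872.10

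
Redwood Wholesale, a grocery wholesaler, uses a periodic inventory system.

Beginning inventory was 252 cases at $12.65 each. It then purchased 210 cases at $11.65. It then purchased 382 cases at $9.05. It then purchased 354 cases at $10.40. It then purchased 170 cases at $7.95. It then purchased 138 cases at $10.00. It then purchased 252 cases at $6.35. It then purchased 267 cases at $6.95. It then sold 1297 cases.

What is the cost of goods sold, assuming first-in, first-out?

COGS = $13,560.05

Sale 1 (1297) [FIFO — oldest first]: 252 @ $12.65 + 210 @ $11.65 + 382 @ $9.05 + 354 @ $10.40 + 99 @ $7.95 = $13,560.05
Ending inventory: 71 @ $7.95 + 138 @ $10.00 + 252 @ $6.35 + 267 @ $6.95 = $5,400.30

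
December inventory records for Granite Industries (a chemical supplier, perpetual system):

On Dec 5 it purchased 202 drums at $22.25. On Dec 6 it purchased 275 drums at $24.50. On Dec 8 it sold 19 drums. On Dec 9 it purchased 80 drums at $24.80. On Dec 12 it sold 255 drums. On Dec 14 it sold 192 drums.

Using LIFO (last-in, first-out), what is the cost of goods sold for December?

COGS = $11,191.25

Dec 8, 19 sold [LIFO — newest first]: 19 @ $24.50 = $465.50
Dec 12, 255 sold [LIFO — newest first]: 80 @ $24.80 + 175 @ $24.50 = $6,271.50
Dec 14, 192 sold [LIFO — newest first]: 81 @ $24.50 + 111 @ $22.25 = $4,454.25
Total COGS = $465.50 + $6,271.50 + $4,454.25 = $11,191.25
Ending inventory: 91 @ $22.25 = $2,024.75
Check: goods available $13,216.00 = COGS $11,191.25 + ending $2,024.75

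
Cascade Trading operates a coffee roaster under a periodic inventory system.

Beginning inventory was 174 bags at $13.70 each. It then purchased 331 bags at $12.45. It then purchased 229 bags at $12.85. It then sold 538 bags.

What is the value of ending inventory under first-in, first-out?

Ending inventory = $2,518.60

Sale 1 (538) [FIFO — oldest first]: 174 @ $13.70 + 331 @ $12.45 + 33 @ $12.85 = $6,928.80
Ending inventory: 196 @ $12.85 = $2,518.60
Check: goods available $9,447.40 = COGS $6,928.80 + ending $2,518.60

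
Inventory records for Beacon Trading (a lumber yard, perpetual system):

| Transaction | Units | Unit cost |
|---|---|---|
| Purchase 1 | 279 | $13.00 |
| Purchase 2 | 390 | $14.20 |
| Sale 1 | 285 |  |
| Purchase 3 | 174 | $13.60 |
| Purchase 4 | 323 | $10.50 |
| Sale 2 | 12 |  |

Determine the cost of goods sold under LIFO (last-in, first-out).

COGS = $4,173.00

Sale 1 (285) [LIFO — newest first]: 285 @ $14.20 = $4,047.00
Sale 2 (12) [LIFO — newest first]: 12 @ $10.50 = $126.00
Total COGS = $4,047.00 + $126.00 = $4,173.00
Ending inventory: 279 @ $13.00 + 105 @ $14.20 + 174 @ $13.60 + 311 @ $10.50 = $10,749.90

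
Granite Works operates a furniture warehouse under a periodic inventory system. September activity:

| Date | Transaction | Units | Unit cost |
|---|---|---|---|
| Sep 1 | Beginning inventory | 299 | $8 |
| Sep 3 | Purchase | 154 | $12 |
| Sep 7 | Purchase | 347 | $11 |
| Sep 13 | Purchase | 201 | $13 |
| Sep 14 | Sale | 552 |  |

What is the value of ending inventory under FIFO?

Ending inventory = $5,341

Sep 14, 552 sold [FIFO — oldest first]: 299 @ $8 + 154 @ $12 + 99 @ $11 = $5,329
Ending inventory: 248 @ $11 + 201 @ $13 = $5,341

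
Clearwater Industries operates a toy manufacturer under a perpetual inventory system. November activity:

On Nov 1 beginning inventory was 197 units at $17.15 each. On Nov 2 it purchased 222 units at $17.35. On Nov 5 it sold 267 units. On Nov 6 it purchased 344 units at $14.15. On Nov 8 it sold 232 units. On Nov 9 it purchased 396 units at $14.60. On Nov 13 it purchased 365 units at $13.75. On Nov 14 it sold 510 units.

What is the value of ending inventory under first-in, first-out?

Ending inventory = $7,208.75

Nov 5, 267 sold [FIFO — oldest first]: 197 @ $17.15 + 70 @ $17.35 = $4,593.05
Nov 8, 232 sold [FIFO — oldest first]: 152 @ $17.35 + 80 @ $14.15 = $3,769.20
Nov 14, 510 sold [FIFO — oldest first]: 264 @ $14.15 + 246 @ $14.60 = $7,327.20
Total COGS = $4,593.05 + $3,769.20 + $7,327.20 = $15,689.45
Ending inventory: 150 @ $14.60 + 365 @ $13.75 = $7,208.75
Check: goods available $22,898.20 = COGS $15,689.45 + ending $7,208.75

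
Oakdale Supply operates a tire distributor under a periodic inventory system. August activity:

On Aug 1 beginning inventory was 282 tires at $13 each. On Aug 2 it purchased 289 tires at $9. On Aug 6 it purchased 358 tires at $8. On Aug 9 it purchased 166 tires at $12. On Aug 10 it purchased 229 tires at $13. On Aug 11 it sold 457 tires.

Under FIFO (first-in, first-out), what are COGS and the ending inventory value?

COGS = $5,241; ending inventory = $8,859

Aug 11, 457 sold [FIFO — oldest first]: 282 @ $13 + 175 @ $9 = $5,241
Ending inventory: 114 @ $9 + 358 @ $8 + 166 @ $12 + 229 @ $13 = $8,859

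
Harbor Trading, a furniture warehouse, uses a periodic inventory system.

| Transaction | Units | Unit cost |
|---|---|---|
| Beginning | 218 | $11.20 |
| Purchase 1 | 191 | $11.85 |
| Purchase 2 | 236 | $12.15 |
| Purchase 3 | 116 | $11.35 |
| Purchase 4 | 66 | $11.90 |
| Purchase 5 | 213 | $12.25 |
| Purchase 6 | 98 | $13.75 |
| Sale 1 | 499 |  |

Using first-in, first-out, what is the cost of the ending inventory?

Ending inventory = $7,832.65

Sale 1 (499) [FIFO — oldest first]: 218 @ $11.20 + 191 @ $11.85 + 90 @ $12.15 = $5,798.45
Ending inventory: 146 @ $12.15 + 116 @ $11.35 + 66 @ $11.90 + 213 @ $12.25 + 98 @ $13.75 = $7,832.65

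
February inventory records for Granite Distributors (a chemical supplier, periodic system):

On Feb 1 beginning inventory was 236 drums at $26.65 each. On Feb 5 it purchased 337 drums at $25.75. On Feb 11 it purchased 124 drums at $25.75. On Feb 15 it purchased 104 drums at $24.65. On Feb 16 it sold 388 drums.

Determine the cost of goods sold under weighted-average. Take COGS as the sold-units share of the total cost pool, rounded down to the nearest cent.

Feb 16, sell 388: 388/801 × $20,723.75 → $10,038.47
Ending inventory (cost pool remaining) = $10,685.28
Check: goods available $20,723.75 = COGS $10,038.47 + ending $10,685.28

COGS = $10,038.47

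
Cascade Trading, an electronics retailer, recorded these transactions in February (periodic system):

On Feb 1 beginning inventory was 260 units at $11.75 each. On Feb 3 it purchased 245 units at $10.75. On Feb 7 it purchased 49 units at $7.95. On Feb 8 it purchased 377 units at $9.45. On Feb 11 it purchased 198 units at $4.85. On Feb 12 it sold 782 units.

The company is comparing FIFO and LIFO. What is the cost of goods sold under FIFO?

FIFO COGS: 260 @ $11.75 + 245 @ $10.75 + 49 @ $7.95 + 228 @ $9.45 = $8,232.90
LIFO COGS: 198 @ $4.85 + 377 @ $9.45 + 49 @ $7.95 + 158 @ $10.75 = $6,611.00

COGS = $8,232.90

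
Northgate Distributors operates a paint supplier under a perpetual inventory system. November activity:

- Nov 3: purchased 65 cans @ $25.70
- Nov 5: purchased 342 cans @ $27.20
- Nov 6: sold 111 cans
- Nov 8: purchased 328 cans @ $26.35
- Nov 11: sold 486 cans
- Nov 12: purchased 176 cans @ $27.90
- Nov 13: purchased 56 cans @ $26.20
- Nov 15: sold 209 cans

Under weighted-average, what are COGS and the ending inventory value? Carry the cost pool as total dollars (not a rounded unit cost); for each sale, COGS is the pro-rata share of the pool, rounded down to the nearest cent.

COGS = $21,618.50; ending inventory = $4,374.80

After Nov 3: 65 on hand, pool $1,670.50 (≈ $25.7000 each)
After Nov 5: 407 on hand, pool $10,972.90 (≈ $26.9604 each)
Nov 6, sell 111: 111/407 × $10,972.90 → $2,992.60
After Nov 8: 624 on hand, pool $16,623.10 (≈ $26.6396 each)
Nov 11, sell 486: 486/624 × $16,623.10 → $12,946.83
After Nov 12: 314 on hand, pool $8,586.67 (≈ $27.3461 each)
After Nov 13: 370 on hand, pool $10,053.87 (≈ $27.1726 each)
Nov 15, sell 209: 209/370 × $10,053.87 → $5,679.07
Total COGS = $2,992.60 + $12,946.83 + $5,679.07 = $21,618.50
Ending inventory (cost pool remaining) = $4,374.80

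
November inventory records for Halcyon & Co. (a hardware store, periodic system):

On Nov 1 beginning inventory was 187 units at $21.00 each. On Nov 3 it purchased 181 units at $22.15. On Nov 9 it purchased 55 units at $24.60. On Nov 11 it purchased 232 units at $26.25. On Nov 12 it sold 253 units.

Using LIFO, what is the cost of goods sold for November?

COGS = $6,606.60

Nov 12, 253 sold [LIFO — newest first]: 232 @ $26.25 + 21 @ $24.60 = $6,606.60
Ending inventory: 187 @ $21.00 + 181 @ $22.15 + 34 @ $24.60 = $8,772.55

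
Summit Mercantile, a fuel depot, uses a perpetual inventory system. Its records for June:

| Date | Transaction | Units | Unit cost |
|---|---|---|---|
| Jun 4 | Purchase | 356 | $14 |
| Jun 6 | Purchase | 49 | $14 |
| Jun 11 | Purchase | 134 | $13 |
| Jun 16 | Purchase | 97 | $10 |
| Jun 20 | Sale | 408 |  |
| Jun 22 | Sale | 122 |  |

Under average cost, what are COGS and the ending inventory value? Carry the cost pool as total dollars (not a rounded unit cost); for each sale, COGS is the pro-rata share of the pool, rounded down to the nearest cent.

COGS = $6,984.99; ending inventory = $1,397.01

After Jun 4: 356 on hand, pool $4,984.00 (≈ $14.0000 each)
After Jun 6: 405 on hand, pool $5,670.00 (≈ $14.0000 each)
After Jun 11: 539 on hand, pool $7,412.00 (≈ $13.7514 each)
After Jun 16: 636 on hand, pool $8,382.00 (≈ $13.1792 each)
Jun 20, sell 408: 408/636 × $8,382.00 → $5,377.13
Jun 22, sell 122: 122/228 × $3,004.87 → $1,607.86
Total COGS = $5,377.13 + $1,607.86 = $6,984.99
Ending inventory (cost pool remaining) = $1,397.01
Check: goods available $8,382.00 = COGS $6,984.99 + ending $1,397.01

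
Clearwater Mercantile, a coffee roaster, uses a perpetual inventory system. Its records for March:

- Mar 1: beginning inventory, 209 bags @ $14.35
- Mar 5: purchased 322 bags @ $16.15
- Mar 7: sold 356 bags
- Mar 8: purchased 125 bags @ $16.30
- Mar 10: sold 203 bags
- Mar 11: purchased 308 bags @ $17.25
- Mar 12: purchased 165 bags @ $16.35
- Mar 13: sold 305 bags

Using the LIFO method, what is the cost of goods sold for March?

Mar 7, 356 sold [LIFO — newest first]: 322 @ $16.15 + 34 @ $14.35 = $5,688.20
Mar 10, 203 sold [LIFO — newest first]: 125 @ $16.30 + 78 @ $14.35 = $3,156.80
Mar 13, 305 sold [LIFO — newest first]: 165 @ $16.35 + 140 @ $17.25 = $5,112.75
Total COGS = $5,688.20 + $3,156.80 + $5,112.75 = $13,957.75
Ending inventory: 97 @ $14.35 + 168 @ $17.25 = $4,289.95

COGS = $13,957.75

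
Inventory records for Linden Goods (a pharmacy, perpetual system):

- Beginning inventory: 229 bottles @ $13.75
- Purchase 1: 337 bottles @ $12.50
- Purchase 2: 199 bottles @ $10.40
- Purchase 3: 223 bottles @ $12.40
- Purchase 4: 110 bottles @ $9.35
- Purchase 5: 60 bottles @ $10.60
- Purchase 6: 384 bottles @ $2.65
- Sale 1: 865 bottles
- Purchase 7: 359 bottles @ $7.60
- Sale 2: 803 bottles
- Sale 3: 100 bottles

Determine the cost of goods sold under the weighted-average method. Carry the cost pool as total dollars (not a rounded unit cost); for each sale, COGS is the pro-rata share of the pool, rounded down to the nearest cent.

After Beginning: 229 on hand, pool $3,148.75 (≈ $13.7500 each)
After Purchase 1: 566 on hand, pool $7,361.25 (≈ $13.0057 each)
After Purchase 2: 765 on hand, pool $9,430.85 (≈ $12.3279 each)
After Purchase 3: 988 on hand, pool $12,196.05 (≈ $12.3442 each)
After Purchase 4: 1098 on hand, pool $13,224.55 (≈ $12.0442 each)
After Purchase 5: 1158 on hand, pool $13,860.55 (≈ $11.9694 each)
After Purchase 6: 1542 on hand, pool $14,878.15 (≈ $9.6486 each)
Sale 1, sell 865: 865/1542 × $14,878.15 → $8,346.04
After Purchase 7: 1036 on hand, pool $9,260.51 (≈ $8.9387 each)
Sale 2, sell 803: 803/1036 × $9,260.51 → $7,177.78
Sale 3, sell 100: 100/233 × $2,082.73 → $893.87
Total COGS = $8,346.04 + $7,177.78 + $893.87 = $16,417.69
Ending inventory (cost pool remaining) = $1,188.86
Check: goods available $17,606.55 = COGS $16,417.69 + ending $1,188.86

COGS = $16,417.69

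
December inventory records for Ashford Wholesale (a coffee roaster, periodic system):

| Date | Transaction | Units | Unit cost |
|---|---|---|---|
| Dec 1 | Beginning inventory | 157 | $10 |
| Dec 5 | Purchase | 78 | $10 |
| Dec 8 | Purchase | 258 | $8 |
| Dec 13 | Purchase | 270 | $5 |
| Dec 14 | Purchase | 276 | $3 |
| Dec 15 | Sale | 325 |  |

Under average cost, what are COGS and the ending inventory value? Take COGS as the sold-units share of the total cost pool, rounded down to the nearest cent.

Dec 15, sell 325: 325/1039 × $6,592.00 → $2,061.98
Ending inventory (cost pool remaining) = $4,530.02

COGS = $2,061.98; ending inventory = $4,530.02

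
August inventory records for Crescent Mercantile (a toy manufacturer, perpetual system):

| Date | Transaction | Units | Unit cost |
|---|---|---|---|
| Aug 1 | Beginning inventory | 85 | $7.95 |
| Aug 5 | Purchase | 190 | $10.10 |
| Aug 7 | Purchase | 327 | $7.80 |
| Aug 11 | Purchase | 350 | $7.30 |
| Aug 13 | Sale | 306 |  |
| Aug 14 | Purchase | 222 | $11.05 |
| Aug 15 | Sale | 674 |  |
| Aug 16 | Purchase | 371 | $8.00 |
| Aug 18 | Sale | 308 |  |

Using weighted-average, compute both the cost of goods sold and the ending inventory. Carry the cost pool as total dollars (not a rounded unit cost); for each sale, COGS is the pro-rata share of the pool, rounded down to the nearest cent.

After Aug 1: 85 on hand, pool $675.75 (≈ $7.9500 each)
After Aug 5: 275 on hand, pool $2,594.75 (≈ $9.4355 each)
After Aug 7: 602 on hand, pool $5,145.35 (≈ $8.5471 each)
After Aug 11: 952 on hand, pool $7,700.35 (≈ $8.0886 each)
Aug 13, sell 306: 306/952 × $7,700.35 → $2,475.11
After Aug 14: 868 on hand, pool $7,678.34 (≈ $8.8460 each)
Aug 15, sell 674: 674/868 × $7,678.34 → $5,962.21
After Aug 16: 565 on hand, pool $4,684.13 (≈ $8.2905 each)
Aug 18, sell 308: 308/565 × $4,684.13 → $2,553.47
Total COGS = $2,475.11 + $5,962.21 + $2,553.47 = $10,990.79
Ending inventory (cost pool remaining) = $2,130.66
Check: goods available $13,121.45 = COGS $10,990.79 + ending $2,130.66

COGS = $10,990.79; ending inventory = $2,130.66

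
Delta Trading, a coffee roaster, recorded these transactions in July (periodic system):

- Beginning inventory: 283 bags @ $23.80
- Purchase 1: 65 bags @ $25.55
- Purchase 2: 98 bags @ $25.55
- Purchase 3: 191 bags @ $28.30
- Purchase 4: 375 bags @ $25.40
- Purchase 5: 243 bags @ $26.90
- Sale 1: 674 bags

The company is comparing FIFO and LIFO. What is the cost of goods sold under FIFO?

FIFO COGS: 283 @ $23.80 + 65 @ $25.55 + 98 @ $25.55 + 191 @ $28.30 + 37 @ $25.40 = $17,245.15
LIFO COGS: 243 @ $26.90 + 375 @ $25.40 + 56 @ $28.30 = $17,646.50

COGS = $17,245.15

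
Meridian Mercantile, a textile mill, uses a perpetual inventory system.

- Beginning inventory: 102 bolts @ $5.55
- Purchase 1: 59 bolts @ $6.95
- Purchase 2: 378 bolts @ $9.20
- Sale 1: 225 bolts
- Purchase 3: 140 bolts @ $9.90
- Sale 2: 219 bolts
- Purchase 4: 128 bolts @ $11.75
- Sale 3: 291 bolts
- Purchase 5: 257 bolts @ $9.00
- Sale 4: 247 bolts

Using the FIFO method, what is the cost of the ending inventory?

Ending inventory = $738.00

Sale 1 (225) [FIFO — oldest first]: 102 @ $5.55 + 59 @ $6.95 + 64 @ $9.20 = $1,564.95
Sale 2 (219) [FIFO — oldest first]: 219 @ $9.20 = $2,014.80
Sale 3 (291) [FIFO — oldest first]: 95 @ $9.20 + 140 @ $9.90 + 56 @ $11.75 = $2,918.00
Sale 4 (247) [FIFO — oldest first]: 72 @ $11.75 + 175 @ $9.00 = $2,421.00
Total COGS = $1,564.95 + $2,014.80 + $2,918.00 + $2,421.00 = $8,918.75
Ending inventory: 82 @ $9.00 = $738.00
Check: goods available $9,656.75 = COGS $8,918.75 + ending $738.00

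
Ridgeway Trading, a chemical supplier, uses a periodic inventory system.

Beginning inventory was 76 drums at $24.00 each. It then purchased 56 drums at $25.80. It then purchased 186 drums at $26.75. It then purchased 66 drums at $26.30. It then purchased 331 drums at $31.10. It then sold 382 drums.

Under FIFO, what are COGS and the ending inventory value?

COGS = $9,927.50; ending inventory = $10,346.70

Sale 1 (382) [FIFO — oldest first]: 76 @ $24.00 + 56 @ $25.80 + 186 @ $26.75 + 64 @ $26.30 = $9,927.50
Ending inventory: 2 @ $26.30 + 331 @ $31.10 = $10,346.70
Check: goods available $20,274.20 = COGS $9,927.50 + ending $10,346.70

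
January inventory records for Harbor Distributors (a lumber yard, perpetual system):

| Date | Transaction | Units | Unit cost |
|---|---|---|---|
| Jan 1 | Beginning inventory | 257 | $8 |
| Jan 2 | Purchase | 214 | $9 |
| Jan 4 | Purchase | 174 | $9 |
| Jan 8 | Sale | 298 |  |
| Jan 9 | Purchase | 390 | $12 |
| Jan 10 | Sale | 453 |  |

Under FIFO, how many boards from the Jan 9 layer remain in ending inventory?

Jan 8, 298 sold [FIFO — oldest first]: 257 @ $8 + 41 @ $9 = $2,425
Jan 10, 453 sold [FIFO — oldest first]: 173 @ $9 + 174 @ $9 + 106 @ $12 = $4,395
Total COGS = $2,425 + $4,395 = $6,820
Ending inventory: 284 @ $12 = $3,408

284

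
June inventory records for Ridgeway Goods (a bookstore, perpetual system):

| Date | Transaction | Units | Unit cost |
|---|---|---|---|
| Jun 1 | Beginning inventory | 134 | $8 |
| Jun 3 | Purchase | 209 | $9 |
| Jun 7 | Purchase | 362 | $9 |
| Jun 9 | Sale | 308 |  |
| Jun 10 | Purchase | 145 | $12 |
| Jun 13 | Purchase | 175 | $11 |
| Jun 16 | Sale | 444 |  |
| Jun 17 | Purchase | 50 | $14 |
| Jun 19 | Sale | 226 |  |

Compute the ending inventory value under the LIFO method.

Jun 9, 308 sold [LIFO — newest first]: 308 @ $9 = $2,772
Jun 16, 444 sold [LIFO — newest first]: 175 @ $11 + 145 @ $12 + 54 @ $9 + 70 @ $9 = $4,781
Jun 19, 226 sold [LIFO — newest first]: 50 @ $14 + 139 @ $9 + 37 @ $8 = $2,247
Total COGS = $2,772 + $4,781 + $2,247 = $9,800
Ending inventory: 97 @ $8 = $776

Ending inventory = $776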